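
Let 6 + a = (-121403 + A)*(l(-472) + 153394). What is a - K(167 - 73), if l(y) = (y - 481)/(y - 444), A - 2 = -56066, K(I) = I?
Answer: -24935862883819/916 ≈ -2.7223e+10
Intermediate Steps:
A = -56064 (A = 2 - 56066 = -56064)
l(y) = (-481 + y)/(-444 + y)
a = -24935862797715/916 (a = -6 + (-121403 - 56064)*((-481 - 472)/(-444 - 472) + 153394) = -6 - 177467*(-953/(-916) + 153394) = -6 - 177467*(-1/916*(-953) + 153394) = -6 - 177467*(953/916 + 153394) = -6 - 177467*140509857/916 = -6 - 24935862792219/916 = -24935862797715/916 ≈ -2.7223e+10)
a - K(167 - 73) = -24935862797715/916 - (167 - 73) = -24935862797715/916 - 1*94 = -24935862797715/916 - 94 = -24935862883819/916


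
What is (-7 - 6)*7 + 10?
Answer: -81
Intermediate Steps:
(-7 - 6)*7 + 10 = -13*7 + 10 = -91 + 10 = -81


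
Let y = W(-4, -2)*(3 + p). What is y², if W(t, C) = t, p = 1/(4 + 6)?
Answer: 3844/25 ≈ 153.76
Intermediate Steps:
p = ⅒ (p = 1/10 = ⅒ ≈ 0.10000)
y = -62/5 (y = -4*(3 + ⅒) = -4*31/10 = -62/5 ≈ -12.400)
y² = (-62/5)² = 3844/25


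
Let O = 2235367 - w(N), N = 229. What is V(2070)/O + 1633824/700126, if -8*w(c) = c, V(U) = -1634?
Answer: 14604396062944/6260234389395 ≈ 2.3329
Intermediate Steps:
w(c) = -c/8
O = 17883165/8 (O = 2235367 - (-1)*229/8 = 2235367 - 1*(-229/8) = 2235367 + 229/8 = 17883165/8 ≈ 2.2354e+6)
V(2070)/O + 1633824/700126 = -1634/17883165/8 + 1633824/700126 = -1634*8/17883165 + 1633824*(1/700126) = -13072/17883165 + 816912/350063 = 14604396062944/6260234389395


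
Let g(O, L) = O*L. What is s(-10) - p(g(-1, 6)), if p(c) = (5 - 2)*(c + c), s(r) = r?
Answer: 26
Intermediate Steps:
g(O, L) = L*O
p(c) = 6*c (p(c) = 3*(2*c) = 6*c)
s(-10) - p(g(-1, 6)) = -10 - 6*6*(-1) = -10 - 6*(-6) = -10 - 1*(-36) = -10 + 36 = 26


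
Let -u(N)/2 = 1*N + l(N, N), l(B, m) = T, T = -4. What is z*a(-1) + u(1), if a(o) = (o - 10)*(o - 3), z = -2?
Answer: -82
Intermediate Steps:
a(o) = (-10 + o)*(-3 + o)
l(B, m) = -4
u(N) = 8 - 2*N (u(N) = -2*(1*N - 4) = -2*(N - 4) = -2*(-4 + N) = 8 - 2*N)
z*a(-1) + u(1) = -2*(30 + (-1)² - 13*(-1)) + (8 - 2*1) = -2*(30 + 1 + 13) + (8 - 2) = -2*44 + 6 = -88 + 6 = -82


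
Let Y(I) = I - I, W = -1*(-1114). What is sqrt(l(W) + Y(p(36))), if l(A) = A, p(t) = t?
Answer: sqrt(1114) ≈ 33.377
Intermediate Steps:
W = 1114
Y(I) = 0
sqrt(l(W) + Y(p(36))) = sqrt(1114 + 0) = sqrt(1114)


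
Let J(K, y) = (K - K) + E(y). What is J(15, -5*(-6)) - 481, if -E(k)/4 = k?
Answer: -601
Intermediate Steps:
E(k) = -4*k
J(K, y) = -4*y (J(K, y) = (K - K) - 4*y = 0 - 4*y = -4*y)
J(15, -5*(-6)) - 481 = -(-20)*(-6) - 481 = -4*30 - 481 = -120 - 481 = -601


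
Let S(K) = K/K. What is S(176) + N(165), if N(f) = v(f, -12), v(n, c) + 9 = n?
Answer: 157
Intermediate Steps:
v(n, c) = -9 + n
N(f) = -9 + f
S(K) = 1
S(176) + N(165) = 1 + (-9 + 165) = 1 + 156 = 157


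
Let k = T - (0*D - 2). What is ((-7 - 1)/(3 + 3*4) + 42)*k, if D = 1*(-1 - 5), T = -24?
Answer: -13684/15 ≈ -912.27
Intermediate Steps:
D = -6 (D = 1*(-6) = -6)
k = -22 (k = -24 - (0*(-6) - 2) = -24 - (0 - 2) = -24 - 1*(-2) = -24 + 2 = -22)
((-7 - 1)/(3 + 3*4) + 42)*k = ((-7 - 1)/(3 + 3*4) + 42)*(-22) = (-8/(3 + 12) + 42)*(-22) = (-8/15 + 42)*(-22) = (622/15)*(-22) = -13684/15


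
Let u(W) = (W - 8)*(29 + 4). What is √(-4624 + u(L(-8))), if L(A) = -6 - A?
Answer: I*√4822 ≈ 69.441*I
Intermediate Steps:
u(W) = -264 + 33*W (u(W) = (-8 + W)*33 = -264 + 33*W)
√(-4624 + u(L(-8))) = √(-4624 + (-264 + 33*(-6 - 1*(-8)))) = √(-4624 + (-264 + 33*(-6 + 8))) = √(-4624 + (-264 + 33*2)) = √(-4624 + (-264 + 66)) = √(-4624 - 198) = √(-4822) = I*√4822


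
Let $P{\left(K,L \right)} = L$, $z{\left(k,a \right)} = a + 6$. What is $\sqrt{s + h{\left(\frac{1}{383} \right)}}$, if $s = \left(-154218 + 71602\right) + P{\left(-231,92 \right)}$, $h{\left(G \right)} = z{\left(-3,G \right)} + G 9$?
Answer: $\frac{4 i \sqrt{756529942}}{383} \approx 287.26 i$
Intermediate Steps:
$z{\left(k,a \right)} = 6 + a$
$h{\left(G \right)} = 6 + 10 G$ ($h{\left(G \right)} = \left(6 + G\right) + G 9 = \left(6 + G\right) + 9 G = 6 + 10 G$)
$s = -82524$ ($s = \left(-154218 + 71602\right) + 92 = -82616 + 92 = -82524$)
$\sqrt{s + h{\left(\frac{1}{383} \right)}} = \sqrt{-82524 + \left(6 + \frac{10}{383}\right)} = \sqrt{-82524 + \frac{2308}{383}} = \sqrt{- \frac{31604384}{383}} = \frac{4 i \sqrt{756529942}}{383}$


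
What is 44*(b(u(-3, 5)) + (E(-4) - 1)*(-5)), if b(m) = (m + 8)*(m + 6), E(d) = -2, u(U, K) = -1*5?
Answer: 792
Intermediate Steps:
u(U, K) = -5
b(m) = (6 + m)*(8 + m) (b(m) = (8 + m)*(6 + m) = (6 + m)*(8 + m))
44*(b(u(-3, 5)) + (E(-4) - 1)*(-5)) = 44*((48 + (-5)**2 + 14*(-5)) + (-2 - 1)*(-5)) = 44*((48 + 25 - 70) - 3*(-5)) = 44*(3 + 15) = 44*18 = 792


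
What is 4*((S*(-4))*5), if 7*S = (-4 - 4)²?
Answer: -5120/7 ≈ -731.43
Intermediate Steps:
S = 64/7 (S = (-4 - 4)²/7 = (⅐)*(-8)² = (⅐)*64 = 64/7 ≈ 9.1429)
4*((S*(-4))*5) = 4*(((64/7)*(-4))*5) = 4*(-256/7*5) = 4*(-1280/7) = -5120/7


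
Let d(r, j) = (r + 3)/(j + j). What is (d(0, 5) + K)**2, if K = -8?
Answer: 5929/100 ≈ 59.290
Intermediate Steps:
d(r, j) = (3 + r)/(2*j) (d(r, j) = (3 + r)/((2*j)) = (3 + r)*(1/(2*j)) = (3 + r)/(2*j))
(d(0, 5) + K)**2 = ((1/2)*(3 + 0)/5 - 8)**2 = ((1/2)*(1/5)*3 - 8)**2 = (3/10 - 8)**2 = (-77/10)**2 = 5929/100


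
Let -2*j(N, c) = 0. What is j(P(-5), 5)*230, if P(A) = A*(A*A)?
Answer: 0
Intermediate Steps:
P(A) = A**3 (P(A) = A*A**2 = A**3)
j(N, c) = 0 (j(N, c) = -1/2*0 = 0)
j(P(-5), 5)*230 = 0*230 = 0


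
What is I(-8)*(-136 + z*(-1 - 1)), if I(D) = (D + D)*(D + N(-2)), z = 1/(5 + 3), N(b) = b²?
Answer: -8720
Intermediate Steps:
z = ⅛ (z = 1/8 = ⅛ ≈ 0.12500)
I(D) = 2*D*(4 + D) (I(D) = (D + D)*(D + (-2)²) = (2*D)*(D + 4) = (2*D)*(4 + D) = 2*D*(4 + D))
I(-8)*(-136 + z*(-1 - 1)) = (2*(-8)*(4 - 8))*(-136 + (-1 - 1)/8) = (2*(-8)*(-4))*(-136 + (⅛)*(-2)) = 64*(-136 - ¼) = 64*(-545/4) = -8720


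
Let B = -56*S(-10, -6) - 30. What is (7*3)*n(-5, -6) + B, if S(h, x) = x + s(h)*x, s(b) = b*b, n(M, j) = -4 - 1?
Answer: 33801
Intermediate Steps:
n(M, j) = -5
s(b) = b²
S(h, x) = x + x*h² (S(h, x) = x + h²*x = x + x*h²)
B = 33906 (B = -(-336)*(1 + (-10)²) - 30 = -(-336)*(1 + 100) - 30 = -(-336)*101 - 30 = -56*(-606) - 30 = 33936 - 30 = 33906)
(7*3)*n(-5, -6) + B = (7*3)*(-5) + 33906 = 21*(-5) + 33906 = -105 + 33906 = 33801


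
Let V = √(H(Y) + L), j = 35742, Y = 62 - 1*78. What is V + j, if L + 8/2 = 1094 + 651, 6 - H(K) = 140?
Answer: 35742 + √1607 ≈ 35782.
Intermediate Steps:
Y = -16 (Y = 62 - 78 = -16)
H(K) = -134 (H(K) = 6 - 1*140 = 6 - 140 = -134)
L = 1741 (L = -4 + (1094 + 651) = -4 + 1745 = 1741)
V = √1607 (V = √(-134 + 1741) = √1607 ≈ 40.087)
V + j = √1607 + 35742 = 35742 + √1607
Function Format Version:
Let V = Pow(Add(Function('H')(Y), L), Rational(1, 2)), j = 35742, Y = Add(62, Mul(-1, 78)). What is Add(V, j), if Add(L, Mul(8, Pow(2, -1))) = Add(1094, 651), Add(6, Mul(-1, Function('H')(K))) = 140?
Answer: Add(35742, Pow(1607, Rational(1, 2))) ≈ 35782.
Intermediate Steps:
Y = -16 (Y = Add(62, -78) = -16)
Function('H')(K) = -134 (Function('H')(K) = Add(6, Mul(-1, 140)) = Add(6, -140) = -134)
L = 1741 (L = Add(-4, Add(1094, 651)) = Add(-4, 1745) = 1741)
V = Pow(1607, Rational(1, 2)) (V = Pow(Add(-134, 1741), Rational(1, 2)) = Pow(1607, Rational(1, 2)) ≈ 40.087)
Add(V, j) = Add(Pow(1607, Rational(1, 2)), 35742) = Add(35742, Pow(1607, Rational(1, 2)))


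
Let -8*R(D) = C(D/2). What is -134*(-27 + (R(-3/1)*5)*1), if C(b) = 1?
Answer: 14807/4 ≈ 3701.8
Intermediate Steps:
R(D) = -1/8 (R(D) = -1/8*1 = -1/8)
-134*(-27 + (R(-3/1)*5)*1) = -134*(-27 - 1/8*5*1) = -134*(-27 - 5/8*1) = -134*(-27 - 5/8) = -134*(-221/8) = 14807/4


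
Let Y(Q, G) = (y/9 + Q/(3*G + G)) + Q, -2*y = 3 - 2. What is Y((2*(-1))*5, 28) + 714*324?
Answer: 116588231/504 ≈ 2.3133e+5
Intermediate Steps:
y = -½ (y = -(3 - 2)/2 = -½*1 = -½ ≈ -0.50000)
Y(Q, G) = -1/18 + Q + Q/(4*G) (Y(Q, G) = (-½/9 + Q/(3*G + G)) + Q = (-½*⅑ + Q/((4*G))) + Q = (-1/18 + Q*(1/(4*G))) + Q = (-1/18 + Q/(4*G)) + Q = -1/18 + Q + Q/(4*G))
Y((2*(-1))*5, 28) + 714*324 = (-1/18 + (2*(-1))*5 + (¼)*((2*(-1))*5)/28) + 714*324 = (-1/18 - 2*5 + (¼)*(-2*5)*(1/28)) + 231336 = (-1/18 - 10 + (¼)*(-10)*(1/28)) + 231336 = (-1/18 - 10 - 5/56) + 231336 = -5113/504 + 231336 = 116588231/504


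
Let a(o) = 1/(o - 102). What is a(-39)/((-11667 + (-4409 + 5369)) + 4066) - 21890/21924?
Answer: -117800909/117984006 ≈ -0.99845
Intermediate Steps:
a(o) = 1/(-102 + o)
a(-39)/((-11667 + (-4409 + 5369)) + 4066) - 21890/21924 = 1/((-102 - 39)*((-11667 + (-4409 + 5369)) + 4066)) - 21890/21924 = 1/((-141)*((-11667 + 960) + 4066)) - 21890*1/21924 = -1/(141*(-10707 + 4066)) - 10945/10962 = -1/141/(-6641) - 10945/10962 = -1/141*(-1/6641) - 10945/10962 = 1/936381 - 10945/10962 = -117800909/117984006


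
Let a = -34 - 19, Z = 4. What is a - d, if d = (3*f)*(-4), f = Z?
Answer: -5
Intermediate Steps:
f = 4
d = -48 (d = (3*4)*(-4) = 12*(-4) = -48)
a = -53
a - d = -53 - 1*(-48) = -53 + 48 = -5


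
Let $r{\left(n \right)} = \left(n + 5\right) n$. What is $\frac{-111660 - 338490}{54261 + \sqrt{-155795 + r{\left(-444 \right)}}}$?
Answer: $- \frac{488511783}{58884340} + \frac{9003 \sqrt{39121}}{58884340} \approx -8.2659$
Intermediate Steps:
$r{\left(n \right)} = n \left(5 + n\right)$ ($r{\left(n \right)} = \left(5 + n\right) n = n \left(5 + n\right)$)
$\frac{-111660 - 338490}{54261 + \sqrt{-155795 + r{\left(-444 \right)}}} = \frac{-111660 - 338490}{54261 + \sqrt{-155795 - 444 \left(5 - 444\right)}} = - \frac{450150}{54261 + \sqrt{-155795 - -194916}} = - \frac{450150}{54261 + \sqrt{-155795 + 194916}} = - \frac{450150}{54261 + \sqrt{39121}}$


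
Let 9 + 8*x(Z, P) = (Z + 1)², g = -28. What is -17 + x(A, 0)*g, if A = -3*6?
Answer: -997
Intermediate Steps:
A = -18
x(Z, P) = -9/8 + (1 + Z)²/8 (x(Z, P) = -9/8 + (Z + 1)²/8 = -9/8 + (1 + Z)²/8)
-17 + x(A, 0)*g = -17 + (-9/8 + (1 - 18)²/8)*(-28) = -17 + (-9/8 + (⅛)*(-17)²)*(-28) = -17 + (-9/8 + (⅛)*289)*(-28) = -17 + (-9/8 + 289/8)*(-28) = -17 + 35*(-28) = -17 - 980 = -997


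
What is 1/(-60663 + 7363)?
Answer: -1/53300 ≈ -1.8762e-5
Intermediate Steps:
1/(-60663 + 7363) = 1/(-53300) = -1/53300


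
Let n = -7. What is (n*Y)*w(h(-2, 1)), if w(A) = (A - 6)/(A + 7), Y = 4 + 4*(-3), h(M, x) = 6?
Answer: 0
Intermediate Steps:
Y = -8 (Y = 4 - 12 = -8)
w(A) = (-6 + A)/(7 + A)
(n*Y)*w(h(-2, 1)) = (-7*(-8))*((-6 + 6)/(7 + 6)) = 56*(0/13) = 56*((1/13)*0) = 56*0 = 0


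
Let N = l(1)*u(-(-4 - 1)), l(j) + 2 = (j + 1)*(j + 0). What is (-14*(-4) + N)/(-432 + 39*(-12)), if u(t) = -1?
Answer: -14/225 ≈ -0.062222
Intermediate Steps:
l(j) = -2 + j*(1 + j) (l(j) = -2 + (j + 1)*(j + 0) = -2 + (1 + j)*j = -2 + j*(1 + j))
N = 0 (N = (-2 + 1 + 1²)*(-1) = (-2 + 1 + 1)*(-1) = 0*(-1) = 0)
(-14*(-4) + N)/(-432 + 39*(-12)) = (-14*(-4) + 0)/(-432 + 39*(-12)) = (56 + 0)/(-432 - 468) = 56/(-900) = 56*(-1/900) = -14/225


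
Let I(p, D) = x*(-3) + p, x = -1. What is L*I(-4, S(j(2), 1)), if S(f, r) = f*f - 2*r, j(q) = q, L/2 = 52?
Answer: -104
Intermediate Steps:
L = 104 (L = 2*52 = 104)
S(f, r) = f**2 - 2*r
I(p, D) = 3 + p (I(p, D) = -1*(-3) + p = 3 + p)
L*I(-4, S(j(2), 1)) = 104*(3 - 4) = 104*(-1) = -104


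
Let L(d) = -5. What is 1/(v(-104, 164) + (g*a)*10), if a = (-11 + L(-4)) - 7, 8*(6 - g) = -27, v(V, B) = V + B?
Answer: -4/8385 ≈ -0.00047704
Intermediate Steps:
v(V, B) = B + V
g = 75/8 (g = 6 - 1/8*(-27) = 6 + 27/8 = 75/8 ≈ 9.3750)
a = -23 (a = (-11 - 5) - 7 = -16 - 7 = -23)
1/(v(-104, 164) + (g*a)*10) = 1/((164 - 104) + ((75/8)*(-23))*10) = 1/(60 - 1725/8*10) = 1/(60 - 8625/4) = 1/(-8385/4) = -4/8385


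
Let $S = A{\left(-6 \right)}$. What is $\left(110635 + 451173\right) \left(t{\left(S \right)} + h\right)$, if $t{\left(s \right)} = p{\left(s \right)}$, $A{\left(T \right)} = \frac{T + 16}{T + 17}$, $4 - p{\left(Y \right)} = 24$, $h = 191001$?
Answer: $107294653648$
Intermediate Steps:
$p{\left(Y \right)} = -20$ ($p{\left(Y \right)} = 4 - 24 = -20$)
$A{\left(T \right)} = \frac{16 + T}{17 + T}$
$S = \frac{10}{11}$ ($S = \frac{16 - 6}{17 - 6} = \frac{1}{11} \cdot 10 = \frac{10}{11} \approx 0.90909$)
$t{\left(s \right)} = -20$
$\left(110635 + 451173\right) \left(t{\left(S \right)} + h\right) = \left(110635 + 451173\right) \left(-20 + 191001\right) = 561808 \cdot 190981 = 107294653648$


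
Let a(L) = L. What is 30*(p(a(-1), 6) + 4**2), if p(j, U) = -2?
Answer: 420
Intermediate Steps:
30*(p(a(-1), 6) + 4**2) = 30*(-2 + 4**2) = 30*(-2 + 16) = 30*14 = 420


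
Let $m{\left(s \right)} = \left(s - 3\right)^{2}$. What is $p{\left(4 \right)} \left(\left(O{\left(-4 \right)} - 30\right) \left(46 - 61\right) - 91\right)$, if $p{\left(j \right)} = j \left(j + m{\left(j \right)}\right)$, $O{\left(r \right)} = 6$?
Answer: $5380$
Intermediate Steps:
$m{\left(s \right)} = \left(-3 + s\right)^{2}$
$p{\left(j \right)} = j \left(j + \left(-3 + j\right)^{2}\right)$
$p{\left(4 \right)} \left(\left(O{\left(-4 \right)} - 30\right) \left(46 - 61\right) - 91\right) = 4 \left(4 + \left(-3 + 4\right)^{2}\right) \left(\left(6 - 30\right) \left(46 - 61\right) - 91\right) = 4 \left(4 + 1^{2}\right) \left(\left(-24\right) \left(-15\right) - 91\right) = 4 \left(4 + 1\right) \left(360 - 91\right) = 4 \cdot 5 \cdot 269 = 20 \cdot 269 = 5380$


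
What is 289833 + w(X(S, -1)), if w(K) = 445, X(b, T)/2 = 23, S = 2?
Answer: 290278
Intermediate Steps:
X(b, T) = 46 (X(b, T) = 2*23 = 46)
289833 + w(X(S, -1)) = 289833 + 445 = 290278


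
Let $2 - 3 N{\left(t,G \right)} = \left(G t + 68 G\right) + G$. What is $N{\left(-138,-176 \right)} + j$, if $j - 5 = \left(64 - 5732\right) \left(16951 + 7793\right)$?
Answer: $- \frac{420759103}{3} \approx -1.4025 \cdot 10^{8}$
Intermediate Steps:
$N{\left(t,G \right)} = \frac{2}{3} - 23 G - \frac{G t}{3}$ ($N{\left(t,G \right)} = \frac{2}{3} - \frac{\left(G t + 68 G\right) + G}{3} = \frac{2}{3} - \frac{\left(68 G + G t\right) + G}{3} = \frac{2}{3} - \frac{69 G + G t}{3} = \frac{2}{3} - \left(23 G + \frac{G t}{3}\right) = \frac{2}{3} - 23 G - \frac{G t}{3}$)
$j = -140248987$ ($j = 5 + \left(64 - 5732\right) \left(16951 + 7793\right) = 5 - 140248992 = -140248987$)
$N{\left(-138,-176 \right)} + j = \left(\frac{2}{3} - -4048 - \left(- \frac{176}{3}\right) \left(-138\right)\right) - 140248987 = \left(\frac{2}{3} + 4048 - 8096\right) - 140248987 = - \frac{12142}{3} - 140248987 = - \frac{420759103}{3}$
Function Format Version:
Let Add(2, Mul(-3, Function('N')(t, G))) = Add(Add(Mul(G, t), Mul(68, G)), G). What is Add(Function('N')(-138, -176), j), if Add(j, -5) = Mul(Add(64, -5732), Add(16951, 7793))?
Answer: Rational(-420759103, 3) ≈ -1.4025e+8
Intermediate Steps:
Function('N')(t, G) = Add(Rational(2, 3), Mul(-23, G), Mul(Rational(-1, 3), G, t)) (Function('N')(t, G) = Add(Rational(2, 3), Mul(Rational(-1, 3), Add(Add(Mul(G, t), Mul(68, G)), G))) = Add(Rational(2, 3), Mul(Rational(-1, 3), Add(Add(Mul(68, G), Mul(G, t)), G))) = Add(Rational(2, 3), Mul(Rational(-1, 3), Add(Mul(69, G), Mul(G, t)))) = Add(Rational(2, 3), Add(Mul(-23, G), Mul(Rational(-1, 3), G, t))) = Add(Rational(2, 3), Mul(-23, G), Mul(Rational(-1, 3), G, t)))
j = -140248987 (j = Add(5, Mul(Add(64, -5732), Add(16951, 7793))) = Add(5, Mul(-5668, 24744)) = Add(5, -140248992) = -140248987)
Add(Function('N')(-138, -176), j) = Add(Add(Rational(2, 3), Mul(-23, -176), Mul(Rational(-1, 3), -176, -138)), -140248987) = Add(Add(Rational(2, 3), 4048, -8096), -140248987) = Add(Rational(-12142, 3), -140248987) = Rational(-420759103, 3)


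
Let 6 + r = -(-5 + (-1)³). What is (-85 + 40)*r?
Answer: 0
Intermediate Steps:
r = 0 (r = -6 - (-5 + (-1)³) = -6 - (-5 - 1) = -6 - 1*(-6) = -6 + 6 = 0)
(-85 + 40)*r = (-85 + 40)*0 = -45*0 = 0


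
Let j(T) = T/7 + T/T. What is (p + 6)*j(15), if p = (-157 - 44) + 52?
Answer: -3146/7 ≈ -449.43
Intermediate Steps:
j(T) = 1 + T/7 (j(T) = T*(⅐) + 1 = T/7 + 1 = 1 + T/7)
p = -149 (p = -201 + 52 = -149)
(p + 6)*j(15) = (-149 + 6)*(1 + (⅐)*15) = -143*(1 + 15/7) = -143*22/7 = -3146/7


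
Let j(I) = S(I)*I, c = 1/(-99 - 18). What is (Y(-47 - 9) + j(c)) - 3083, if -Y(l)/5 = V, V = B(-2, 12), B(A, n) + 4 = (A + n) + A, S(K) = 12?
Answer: -121021/39 ≈ -3103.1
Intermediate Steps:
c = -1/117 (c = 1/(-117) = -1/117 ≈ -0.0085470)
j(I) = 12*I
B(A, n) = -4 + n + 2*A (B(A, n) = -4 + ((A + n) + A) = -4 + (n + 2*A) = -4 + n + 2*A)
V = 4 (V = -4 + 12 + 2*(-2) = -4 + 12 - 4 = 4)
Y(l) = -20 (Y(l) = -5*4 = -20)
(Y(-47 - 9) + j(c)) - 3083 = (-20 + 12*(-1/117)) - 3083 = (-20 - 4/39) - 3083 = -784/39 - 3083 = -121021/39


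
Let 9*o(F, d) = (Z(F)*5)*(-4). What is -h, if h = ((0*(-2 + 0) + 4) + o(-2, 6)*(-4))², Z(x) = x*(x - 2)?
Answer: -456976/81 ≈ -5641.7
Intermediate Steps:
Z(x) = x*(-2 + x)
o(F, d) = -20*F*(-2 + F)/9 (o(F, d) = (((F*(-2 + F))*5)*(-4))/9 = ((5*F*(-2 + F))*(-4))/9 = (-20*F*(-2 + F))/9 = -20*F*(-2 + F)/9)
h = 456976/81 (h = ((0*(-2 + 0) + 4) + ((20/9)*(-2)*(2 - 1*(-2)))*(-4))² = ((0*(-2) + 4) + ((20/9)*(-2)*(2 + 2))*(-4))² = ((0 + 4) + ((20/9)*(-2)*4)*(-4))² = (4 - 160/9*(-4))² = (4 + 640/9)² = (676/9)² = 456976/81 ≈ 5641.7)
-h = -1*456976/81 = -456976/81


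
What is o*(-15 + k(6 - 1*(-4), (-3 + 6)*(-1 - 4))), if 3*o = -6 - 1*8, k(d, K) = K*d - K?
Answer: 700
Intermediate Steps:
k(d, K) = -K + K*d
o = -14/3 (o = (-6 - 1*8)/3 = (-6 - 8)/3 = (1/3)*(-14) = -14/3 ≈ -4.6667)
o*(-15 + k(6 - 1*(-4), (-3 + 6)*(-1 - 4))) = -14*(-15 + ((-3 + 6)*(-1 - 4))*(-1 + (6 - 1*(-4))))/3 = -14*(-15 + (3*(-5))*(-1 + (6 + 4)))/3 = -14*(-15 - 15*(-1 + 10))/3 = -14*(-15 - 15*9)/3 = -14*(-15 - 135)/3 = -14/3*(-150) = 700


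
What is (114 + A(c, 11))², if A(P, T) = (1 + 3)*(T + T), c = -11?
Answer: 40804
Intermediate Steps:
A(P, T) = 8*T (A(P, T) = 4*(2*T) = 8*T)
(114 + A(c, 11))² = (114 + 8*11)² = (114 + 88)² = 202² = 40804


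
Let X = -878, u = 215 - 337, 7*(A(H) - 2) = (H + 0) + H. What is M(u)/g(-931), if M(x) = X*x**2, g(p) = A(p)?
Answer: 1633519/33 ≈ 49501.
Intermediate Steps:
A(H) = 2 + 2*H/7 (A(H) = 2 + ((H + 0) + H)/7 = 2 + (H + H)/7 = 2 + (2*H)/7 = 2 + 2*H/7)
g(p) = 2 + 2*p/7
u = -122
M(x) = -878*x**2
M(u)/g(-931) = (-878*(-122)**2)/(2 + (2/7)*(-931)) = (-878*14884)/(2 - 266) = -13068152/(-264) = -13068152*(-1/264) = 1633519/33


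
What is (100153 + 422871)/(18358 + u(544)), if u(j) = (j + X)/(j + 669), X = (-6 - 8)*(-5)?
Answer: 158607028/5567217 ≈ 28.489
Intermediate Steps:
X = 70 (X = -14*(-5) = 70)
u(j) = (70 + j)/(669 + j) (u(j) = (j + 70)/(j + 669) = (70 + j)/(669 + j))
(100153 + 422871)/(18358 + u(544)) = (100153 + 422871)/(18358 + (70 + 544)/(669 + 544)) = 523024/(18358 + 614/1213) = 523024/(22268868/1213) = 523024*(1213/22268868) = 158607028/5567217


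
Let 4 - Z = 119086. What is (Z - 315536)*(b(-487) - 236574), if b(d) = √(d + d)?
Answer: 102819318732 - 434618*I*√974 ≈ 1.0282e+11 - 1.3564e+7*I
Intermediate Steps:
b(d) = √2*√d (b(d) = √(2*d) = √2*√d)
Z = -119082 (Z = 4 - 1*119086 = 4 - 119086 = -119082)
(Z - 315536)*(b(-487) - 236574) = (-119082 - 315536)*(√2*√(-487) - 236574) = -434618*(√2*(I*√487) - 236574) = -434618*(I*√974 - 236574) = -434618*(-236574 + I*√974) = 102819318732 - 434618*I*√974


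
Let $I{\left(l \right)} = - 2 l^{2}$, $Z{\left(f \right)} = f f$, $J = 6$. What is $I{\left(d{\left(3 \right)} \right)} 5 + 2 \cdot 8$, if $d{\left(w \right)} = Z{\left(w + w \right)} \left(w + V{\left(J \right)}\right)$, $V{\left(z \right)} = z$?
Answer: $-1049744$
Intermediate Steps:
$Z{\left(f \right)} = f^{2}$
$d{\left(w \right)} = 4 w^{2} \left(6 + w\right)$ ($d{\left(w \right)} = \left(w + w\right)^{2} \left(w + 6\right) = \left(2 w\right)^{2} \left(6 + w\right) = 4 w^{2} \left(6 + w\right)$)
$I{\left(d{\left(3 \right)} \right)} 5 + 2 \cdot 8 = - 2 \left(4 \cdot 3^{2} \left(6 + 3\right)\right)^{2} \cdot 5 + 2 \cdot 8 = - 2 \left(4 \cdot 9 \cdot 9\right)^{2} \cdot 5 + 16 = - 2 \cdot 324^{2} \cdot 5 + 16 = \left(-2\right) 104976 \cdot 5 + 16 = \left(-209952\right) 5 + 16 = -1049760 + 16 = -1049744$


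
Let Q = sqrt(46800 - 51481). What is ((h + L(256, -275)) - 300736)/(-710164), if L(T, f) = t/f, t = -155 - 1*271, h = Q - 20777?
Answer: 12630807/27899300 - I*sqrt(4681)/710164 ≈ 0.45273 - 9.6341e-5*I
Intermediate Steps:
Q = I*sqrt(4681) (Q = sqrt(-4681) = I*sqrt(4681) ≈ 68.418*I)
h = -20777 + I*sqrt(4681) (h = I*sqrt(4681) - 20777 = -20777 + I*sqrt(4681) ≈ -20777.0 + 68.418*I)
t = -426 (t = -155 - 271 = -426)
L(T, f) = -426/f
((h + L(256, -275)) - 300736)/(-710164) = (((-20777 + I*sqrt(4681)) - 426/(-275)) - 300736)/(-710164) = (((-20777 + I*sqrt(4681)) - 426*(-1/275)) - 300736)*(-1/710164) = (((-20777 + I*sqrt(4681)) + 426/275) - 300736)*(-1/710164) = ((-5713249/275 + I*sqrt(4681)) - 300736)*(-1/710164) = (-88415649/275 + I*sqrt(4681))*(-1/710164) = 12630807/27899300 - I*sqrt(4681)/710164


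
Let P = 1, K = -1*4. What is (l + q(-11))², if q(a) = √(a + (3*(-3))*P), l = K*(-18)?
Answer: 5164 + 288*I*√5 ≈ 5164.0 + 643.99*I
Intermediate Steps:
K = -4
l = 72 (l = -4*(-18) = 72)
q(a) = √(-9 + a) (q(a) = √(a + (3*(-3))*1) = √(a - 9*1) = √(a - 9) = √(-9 + a))
(l + q(-11))² = (72 + √(-9 - 11))² = (72 + √(-20))² = (72 + 2*I*√5)²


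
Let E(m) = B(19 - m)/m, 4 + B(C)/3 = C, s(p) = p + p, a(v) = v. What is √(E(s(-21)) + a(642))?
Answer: √125034/14 ≈ 25.257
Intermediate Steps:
s(p) = 2*p
B(C) = -12 + 3*C
E(m) = (45 - 3*m)/m (E(m) = (-12 + 3*(19 - m))/m = (-12 + (57 - 3*m))/m = (45 - 3*m)/m)
√(E(s(-21)) + a(642)) = √((-3 + 45/((2*(-21)))) + 642) = √((-3 + 45/(-42)) + 642) = √((-3 + 45*(-1/42)) + 642) = √((-3 - 15/14) + 642) = √(-57/14 + 642) = √(8931/14) = √125034/14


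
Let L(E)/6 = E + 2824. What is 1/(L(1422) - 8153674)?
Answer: -1/8128198 ≈ -1.2303e-7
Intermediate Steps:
L(E) = 16944 + 6*E (L(E) = 6*(E + 2824) = 6*(2824 + E) = 16944 + 6*E)
1/(L(1422) - 8153674) = 1/((16944 + 6*1422) - 8153674) = 1/((16944 + 8532) - 8153674) = 1/(25476 - 8153674) = 1/(-8128198) = -1/8128198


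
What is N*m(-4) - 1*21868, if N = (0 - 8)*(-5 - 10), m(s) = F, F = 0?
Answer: -21868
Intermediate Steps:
m(s) = 0
N = 120 (N = -8*(-15) = 120)
N*m(-4) - 1*21868 = 120*0 - 1*21868 = 0 - 21868 = -21868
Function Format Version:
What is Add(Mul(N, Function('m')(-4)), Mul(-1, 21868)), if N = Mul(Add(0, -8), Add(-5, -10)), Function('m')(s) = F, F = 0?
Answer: -21868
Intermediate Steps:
Function('m')(s) = 0
N = 120 (N = Mul(-8, -15) = 120)
Add(Mul(N, Function('m')(-4)), Mul(-1, 21868)) = Add(Mul(120, 0), Mul(-1, 21868)) = Add(0, -21868) = -21868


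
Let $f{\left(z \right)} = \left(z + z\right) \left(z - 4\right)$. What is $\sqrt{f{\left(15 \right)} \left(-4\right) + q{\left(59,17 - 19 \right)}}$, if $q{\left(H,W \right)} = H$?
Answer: $i \sqrt{1261} \approx 35.511 i$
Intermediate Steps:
$f{\left(z \right)} = 2 z \left(-4 + z\right)$
$\sqrt{f{\left(15 \right)} \left(-4\right) + q{\left(59,17 - 19 \right)}} = \sqrt{2 \cdot 15 \left(-4 + 15\right) \left(-4\right) + 59} = \sqrt{2 \cdot 15 \cdot 11 \left(-4\right) + 59} = \sqrt{330 \left(-4\right) + 59} = \sqrt{-1320 + 59} = \sqrt{-1261} = i \sqrt{1261}$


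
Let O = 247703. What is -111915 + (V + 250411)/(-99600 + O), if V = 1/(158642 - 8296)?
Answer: -2491939370204563/22266693638 ≈ -1.1191e+5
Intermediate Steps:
V = 1/150346 ≈ 6.6513e-6
-111915 + (V + 250411)/(-99600 + O) = -111915 + (1/150346 + 250411)/(-99600 + 247703) = -111915 + (37648292207/150346)/148103 = -111915 + (37648292207/150346)*(1/148103) = -111915 + 37648292207/22266693638 = -2491939370204563/22266693638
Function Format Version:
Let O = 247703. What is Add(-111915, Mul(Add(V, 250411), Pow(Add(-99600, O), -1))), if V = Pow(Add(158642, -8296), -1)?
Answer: Rational(-2491939370204563, 22266693638) ≈ -1.1191e+5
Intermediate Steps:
V = Rational(1, 150346) (V = Pow(150346, -1) = Rational(1, 150346) ≈ 6.6513e-6)
Add(-111915, Mul(Add(V, 250411), Pow(Add(-99600, O), -1))) = Add(-111915, Mul(Add(Rational(1, 150346), 250411), Pow(Add(-99600, 247703), -1))) = Add(-111915, Mul(Rational(37648292207, 150346), Pow(148103, -1))) = Add(-111915, Mul(Rational(37648292207, 150346), Rational(1, 148103))) = Add(-111915, Rational(37648292207, 22266693638)) = Rational(-2491939370204563, 22266693638)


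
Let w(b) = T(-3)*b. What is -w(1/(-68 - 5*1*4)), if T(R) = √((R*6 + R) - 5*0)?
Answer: I*√21/88 ≈ 0.052075*I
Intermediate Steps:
T(R) = √7*√R (T(R) = √((6*R + R) + 0) = √(7*R + 0) = √(7*R) = √7*√R)
w(b) = I*b*√21 (w(b) = (√7*√(-3))*b = (√7*(I*√3))*b = (I*√21)*b = I*b*√21)
-w(1/(-68 - 5*1*4)) = -I*√21/(-68 - 5*1*4) = -I*√21/(-68 - 5*4) = -I*√21/(-68 - 20) = -I*√21/(-88) = -I*(-1)*√21/88 = -(-1)*I*√21/88 = I*√21/88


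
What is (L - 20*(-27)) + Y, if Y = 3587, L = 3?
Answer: 4130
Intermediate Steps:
(L - 20*(-27)) + Y = (3 - 20*(-27)) + 3587 = (3 + 540) + 3587 = 543 + 3587 = 4130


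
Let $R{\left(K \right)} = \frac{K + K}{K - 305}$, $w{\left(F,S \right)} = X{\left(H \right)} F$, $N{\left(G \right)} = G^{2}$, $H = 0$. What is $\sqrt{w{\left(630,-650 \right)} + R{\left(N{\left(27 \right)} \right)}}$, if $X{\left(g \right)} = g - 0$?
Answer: $\frac{27 \sqrt{53}}{106} \approx 1.8544$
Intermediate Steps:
$X{\left(g \right)} = g$ ($X{\left(g \right)} = g + 0 = g$)
$w{\left(F,S \right)} = 0$ ($w{\left(F,S \right)} = 0 F = 0$)
$R{\left(K \right)} = \frac{2 K}{-305 + K}$
$\sqrt{w{\left(630,-650 \right)} + R{\left(N{\left(27 \right)} \right)}} = \sqrt{0 + \frac{2 \cdot 27^{2}}{-305 + 27^{2}}} = \sqrt{0 + 2 \cdot 729 \frac{1}{-305 + 729}} = \sqrt{0 + 2 \cdot 729 \cdot \frac{1}{424}} = \sqrt{0 + \frac{729}{212}} = \sqrt{\frac{729}{212}} = \frac{27 \sqrt{53}}{106}$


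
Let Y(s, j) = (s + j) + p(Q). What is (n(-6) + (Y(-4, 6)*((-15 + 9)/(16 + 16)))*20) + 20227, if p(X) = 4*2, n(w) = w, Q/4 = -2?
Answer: 40367/2 ≈ 20184.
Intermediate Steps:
Q = -8 (Q = 4*(-2) = -8)
p(X) = 8
Y(s, j) = 8 + j + s (Y(s, j) = (s + j) + 8 = (j + s) + 8 = 8 + j + s)
(n(-6) + (Y(-4, 6)*((-15 + 9)/(16 + 16)))*20) + 20227 = (-6 + ((8 + 6 - 4)*((-15 + 9)/(16 + 16)))*20) + 20227 = (-6 + (10*(-6/32))*20) + 20227 = (-6 + (10*(-6*1/32))*20) + 20227 = (-6 + (10*(-3/16))*20) + 20227 = (-6 - 15/8*20) + 20227 = (-6 - 75/2) + 20227 = -87/2 + 20227 = 40367/2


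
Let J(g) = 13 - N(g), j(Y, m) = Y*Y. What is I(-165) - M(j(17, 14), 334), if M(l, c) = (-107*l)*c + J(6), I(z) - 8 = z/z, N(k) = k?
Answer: 10328284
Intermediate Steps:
j(Y, m) = Y**2
J(g) = 13 - g
I(z) = 9 (I(z) = 8 + z/z = 8 + 1 = 9)
M(l, c) = 7 - 107*c*l (M(l, c) = (-107*l)*c + (13 - 1*6) = -107*c*l + (13 - 6) = -107*c*l + 7 = 7 - 107*c*l)
I(-165) - M(j(17, 14), 334) = 9 - (7 - 107*334*17**2) = 9 - (7 - 107*334*289) = 9 - (7 - 10328282) = 9 - 1*(-10328275) = 9 + 10328275 = 10328284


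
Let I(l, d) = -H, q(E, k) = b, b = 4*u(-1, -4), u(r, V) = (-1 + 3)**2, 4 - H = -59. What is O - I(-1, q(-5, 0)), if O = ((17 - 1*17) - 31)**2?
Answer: 1024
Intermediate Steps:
H = 63 (H = 4 - 1*(-59) = 4 + 59 = 63)
u(r, V) = 4 (u(r, V) = 2**2 = 4)
b = 16 (b = 4*4 = 16)
q(E, k) = 16
I(l, d) = -63 (I(l, d) = -1*63 = -63)
O = 961 (O = ((17 - 17) - 31)**2 = (0 - 31)**2 = (-31)**2 = 961)
O - I(-1, q(-5, 0)) = 961 - 1*(-63) = 961 + 63 = 1024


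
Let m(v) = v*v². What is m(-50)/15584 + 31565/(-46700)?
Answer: -19779403/2274290 ≈ -8.6970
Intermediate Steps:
m(v) = v³
m(-50)/15584 + 31565/(-46700) = (-50)³/15584 + 31565/(-46700) = -125000*1/15584 + 31565*(-1/46700) = -15625/1948 - 6313/9340 = -19779403/2274290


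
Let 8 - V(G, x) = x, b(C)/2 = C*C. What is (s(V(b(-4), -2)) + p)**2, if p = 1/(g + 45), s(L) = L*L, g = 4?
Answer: 24019801/2401 ≈ 10004.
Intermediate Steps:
b(C) = 2*C**2 (b(C) = 2*(C*C) = 2*C**2)
V(G, x) = 8 - x
s(L) = L**2
p = 1/49 (p = 1/(4 + 45) = 1/49 ≈ 0.020408)
(s(V(b(-4), -2)) + p)**2 = ((8 - 1*(-2))**2 + 1/49)**2 = ((8 + 2)**2 + 1/49)**2 = (10**2 + 1/49)**2 = (100 + 1/49)**2 = (4901/49)**2 = 24019801/2401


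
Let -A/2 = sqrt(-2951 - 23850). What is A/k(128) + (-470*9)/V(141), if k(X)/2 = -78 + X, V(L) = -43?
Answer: 4230/43 - I*sqrt(26801)/50 ≈ 98.372 - 3.2742*I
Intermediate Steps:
A = -2*I*sqrt(26801) (A = -2*sqrt(-2951 - 23850) = -2*I*sqrt(26801) ≈ -327.42*I)
k(X) = -156 + 2*X (k(X) = 2*(-78 + X) = -156 + 2*X)
A/k(128) + (-470*9)/V(141) = (-2*I*sqrt(26801))/(-156 + 2*128) - 470*9/(-43) = (-2*I*sqrt(26801))/(-156 + 256) - 4230*(-1/43) = -2*I*sqrt(26801)/100 + 4230/43 = -2*I*sqrt(26801)*(1/100) + 4230/43 = -I*sqrt(26801)/50 + 4230/43 = 4230/43 - I*sqrt(26801)/50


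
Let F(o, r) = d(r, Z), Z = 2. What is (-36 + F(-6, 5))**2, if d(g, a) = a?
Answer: 1156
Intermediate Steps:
F(o, r) = 2
(-36 + F(-6, 5))**2 = (-36 + 2)**2 = (-34)**2 = 1156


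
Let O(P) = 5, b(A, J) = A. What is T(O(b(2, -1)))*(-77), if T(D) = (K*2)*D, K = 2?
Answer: -1540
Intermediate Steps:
T(D) = 4*D (T(D) = (2*2)*D = 4*D)
T(O(b(2, -1)))*(-77) = (4*5)*(-77) = 20*(-77) = -1540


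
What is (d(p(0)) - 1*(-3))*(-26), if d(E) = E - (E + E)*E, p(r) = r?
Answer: -78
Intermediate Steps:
d(E) = E - 2*E² (d(E) = E - 2*E*E = E - 2*E²)
(d(p(0)) - 1*(-3))*(-26) = (0*(1 - 2*0) - 1*(-3))*(-26) = (0*(1 + 0) + 3)*(-26) = (0*1 + 3)*(-26) = (0 + 3)*(-26) = 3*(-26) = -78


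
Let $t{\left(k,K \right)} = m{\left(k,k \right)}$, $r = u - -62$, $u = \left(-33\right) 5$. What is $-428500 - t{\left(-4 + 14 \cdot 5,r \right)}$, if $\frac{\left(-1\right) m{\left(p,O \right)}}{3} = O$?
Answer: $-428302$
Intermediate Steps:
$u = -165$
$m{\left(p,O \right)} = - 3 O$
$r = -103$ ($r = -165 - -62 = -165 + 62 = -103$)
$t{\left(k,K \right)} = - 3 k$
$-428500 - t{\left(-4 + 14 \cdot 5,r \right)} = -428500 - - 3 \left(-4 + 14 \cdot 5\right) = -428500 - - 3 \left(-4 + 70\right) = -428500 - \left(-3\right) 66 = -428500 - -198 = -428500 + 198 = -428302$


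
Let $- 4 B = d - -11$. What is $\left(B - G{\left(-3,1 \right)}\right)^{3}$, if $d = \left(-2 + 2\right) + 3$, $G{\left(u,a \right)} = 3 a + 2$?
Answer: $- \frac{4913}{8} \approx -614.13$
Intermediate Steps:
$G{\left(u,a \right)} = 2 + 3 a$
$d = 3$ ($d = 0 + 3 = 3$)
$B = - \frac{7}{2}$ ($B = - \frac{3 - -11}{4} = - \frac{3 + 11}{4} = \left(- \frac{1}{4}\right) 14 = - \frac{7}{2} \approx -3.5$)
$\left(B - G{\left(-3,1 \right)}\right)^{3} = \left(- \frac{7}{2} - \left(2 + 3 \cdot 1\right)\right)^{3} = \left(- \frac{7}{2} - \left(2 + 3\right)\right)^{3} = \left(- \frac{7}{2} - 5\right)^{3} = \left(- \frac{17}{2}\right)^{3} = - \frac{4913}{8}$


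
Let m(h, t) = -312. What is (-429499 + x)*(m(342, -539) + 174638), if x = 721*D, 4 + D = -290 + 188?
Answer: -88195881550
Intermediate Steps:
D = -106 (D = -4 + (-290 + 188) = -4 - 102 = -106)
x = -76426 (x = 721*(-106) = -76426)
(-429499 + x)*(m(342, -539) + 174638) = (-429499 - 76426)*(-312 + 174638) = -505925*174326 = -88195881550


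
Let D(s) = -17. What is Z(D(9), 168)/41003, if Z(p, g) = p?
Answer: -17/41003 ≈ -0.00041460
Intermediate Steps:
Z(D(9), 168)/41003 = -17/41003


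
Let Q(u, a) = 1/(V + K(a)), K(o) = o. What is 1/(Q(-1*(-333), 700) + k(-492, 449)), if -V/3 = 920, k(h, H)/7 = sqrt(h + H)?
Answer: -2060/8941265201 - 29705200*I*sqrt(43)/8941265201 ≈ -2.3039e-7 - 0.021785*I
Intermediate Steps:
k(h, H) = 7*sqrt(H + h) (k(h, H) = 7*sqrt(h + H) = 7*sqrt(H + h))
V = -2760 (V = -3*920 = -2760)
Q(u, a) = 1/(-2760 + a)
1/(Q(-1*(-333), 700) + k(-492, 449)) = 1/(1/(-2760 + 700) + 7*sqrt(449 - 492)) = 1/(1/(-2060) + 7*sqrt(-43)) = 1/(-1/2060 + 7*(I*sqrt(43))) = 1/(-1/2060 + 7*I*sqrt(43))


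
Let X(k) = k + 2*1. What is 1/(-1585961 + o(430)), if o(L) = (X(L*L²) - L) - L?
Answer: 1/77920181 ≈ 1.2834e-8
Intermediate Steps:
X(k) = 2 + k (X(k) = k + 2 = 2 + k)
o(L) = 2 + L³ - 2*L (o(L) = ((2 + L*L²) - L) - L = ((2 + L³) - L) - L = (2 + L³ - L) - L = 2 + L³ - 2*L)
1/(-1585961 + o(430)) = 1/(-1585961 + (2 + 430³ - 2*430)) = 1/(-1585961 + (2 + 79507000 - 860)) = 1/(-1585961 + 79506142) = 1/77920181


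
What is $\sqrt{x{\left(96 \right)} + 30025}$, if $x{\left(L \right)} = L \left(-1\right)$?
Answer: $173$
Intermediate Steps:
$x{\left(L \right)} = - L$
$\sqrt{x{\left(96 \right)} + 30025} = \sqrt{\left(-1\right) 96 + 30025} = \sqrt{-96 + 30025} = \sqrt{29929} = 173$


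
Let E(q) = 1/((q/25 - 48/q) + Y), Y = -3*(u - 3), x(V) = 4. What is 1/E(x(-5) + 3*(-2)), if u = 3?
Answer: 598/25 ≈ 23.920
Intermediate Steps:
Y = 0 (Y = -3*(3 - 3) = -3*0 = 0)
E(q) = 1/(-48/q + q/25) (E(q) = 1/((q/25 - 48/q) + 0) = 1/((-48/q + q/25) + 0) = 1/(-48/q + q/25))
1/E(x(-5) + 3*(-2)) = 1/(25*(4 + 3*(-2))/(-1200 + (4 + 3*(-2))²)) = 1/(25*(4 - 6)/(-1200 + (4 - 6)²)) = 1/(25*(-2)/(-1200 + (-2)²)) = 1/(25*(-2)/(-1200 + 4)) = 1/(25*(-2)/(-1196)) = 1/(25*(-2)*(-1/1196)) = 1/(25/598) = 598/25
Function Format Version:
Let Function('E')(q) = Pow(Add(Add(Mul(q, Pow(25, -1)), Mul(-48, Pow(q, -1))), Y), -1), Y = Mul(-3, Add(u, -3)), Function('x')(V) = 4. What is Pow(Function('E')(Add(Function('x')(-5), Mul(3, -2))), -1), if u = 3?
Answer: Rational(598, 25) ≈ 23.920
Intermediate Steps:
Y = 0 (Y = Mul(-3, Add(3, -3)) = Mul(-3, 0) = 0)
Function('E')(q) = Pow(Add(Mul(-48, Pow(q, -1)), Mul(Rational(1, 25), q)), -1) (Function('E')(q) = Pow(Add(Add(Mul(q, Pow(25, -1)), Mul(-48, Pow(q, -1))), 0), -1) = Pow(Add(Add(Mul(q, Rational(1, 25)), Mul(-48, Pow(q, -1))), 0), -1) = Pow(Add(Add(Mul(Rational(1, 25), q), Mul(-48, Pow(q, -1))), 0), -1) = Pow(Add(Add(Mul(-48, Pow(q, -1)), Mul(Rational(1, 25), q)), 0), -1) = Pow(Add(Mul(-48, Pow(q, -1)), Mul(Rational(1, 25), q)), -1))
Pow(Function('E')(Add(Function('x')(-5), Mul(3, -2))), -1) = Pow(Mul(25, Add(4, Mul(3, -2)), Pow(Add(-1200, Pow(Add(4, Mul(3, -2)), 2)), -1)), -1) = Pow(Mul(25, Add(4, -6), Pow(Add(-1200, Pow(Add(4, -6), 2)), -1)), -1) = Pow(Mul(25, -2, Pow(Add(-1200, Pow(-2, 2)), -1)), -1) = Pow(Mul(25, -2, Pow(Add(-1200, 4), -1)), -1) = Pow(Mul(25, -2, Pow(-1196, -1)), -1) = Pow(Mul(25, -2, Rational(-1, 1196)), -1) = Pow(Rational(25, 598), -1) = Rational(598, 25)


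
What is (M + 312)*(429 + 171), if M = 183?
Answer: 297000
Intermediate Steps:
(M + 312)*(429 + 171) = (183 + 312)*(429 + 171) = 495*600 = 297000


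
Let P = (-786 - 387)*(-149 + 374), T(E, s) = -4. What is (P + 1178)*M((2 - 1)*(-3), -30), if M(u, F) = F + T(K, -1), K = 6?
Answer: 8933398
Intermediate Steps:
M(u, F) = -4 + F (M(u, F) = F - 4 = -4 + F)
P = -263925 (P = -1173*225 = -263925)
(P + 1178)*M((2 - 1)*(-3), -30) = (-263925 + 1178)*(-4 - 30) = -262747*(-34) = 8933398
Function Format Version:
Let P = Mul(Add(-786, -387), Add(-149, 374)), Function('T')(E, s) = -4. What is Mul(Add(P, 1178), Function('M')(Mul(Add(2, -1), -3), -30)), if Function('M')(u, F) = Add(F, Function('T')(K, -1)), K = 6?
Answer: 8933398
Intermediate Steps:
Function('M')(u, F) = Add(-4, F) (Function('M')(u, F) = Add(F, -4) = Add(-4, F))
P = -263925 (P = Mul(-1173, 225) = -263925)
Mul(Add(P, 1178), Function('M')(Mul(Add(2, -1), -3), -30)) = Mul(Add(-263925, 1178), Add(-4, -30)) = Mul(-262747, -34) = 8933398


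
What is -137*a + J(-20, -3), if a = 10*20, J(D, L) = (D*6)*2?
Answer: -27640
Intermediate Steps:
J(D, L) = 12*D (J(D, L) = (6*D)*2 = 12*D)
a = 200
-137*a + J(-20, -3) = -137*200 + 12*(-20) = -27400 - 240 = -27640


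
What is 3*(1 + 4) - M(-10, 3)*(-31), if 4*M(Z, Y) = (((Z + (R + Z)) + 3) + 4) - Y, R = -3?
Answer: -529/4 ≈ -132.25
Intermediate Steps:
M(Z, Y) = 1 + Z/2 - Y/4 (M(Z, Y) = ((((Z + (-3 + Z)) + 3) + 4) - Y)/4 = ((((-3 + 2*Z) + 3) + 4) - Y)/4 = ((2*Z + 4) - Y)/4 = ((4 + 2*Z) - Y)/4 = (4 - Y + 2*Z)/4 = 1 + Z/2 - Y/4)
3*(1 + 4) - M(-10, 3)*(-31) = 3*(1 + 4) - (1 + (½)*(-10) - ¼*3)*(-31) = 3*5 - (1 - 5 - ¾)*(-31) = 15 - 1*(-19/4)*(-31) = 15 + (19/4)*(-31) = 15 - 589/4 = -529/4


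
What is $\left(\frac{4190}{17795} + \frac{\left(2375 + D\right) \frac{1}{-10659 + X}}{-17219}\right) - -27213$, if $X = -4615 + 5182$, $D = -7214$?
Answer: $\frac{5610119085443313}{206154064244} \approx 27213.0$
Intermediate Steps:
$X = 567$
$\left(\frac{4190}{17795} + \frac{\left(2375 + D\right) \frac{1}{-10659 + X}}{-17219}\right) - -27213 = \left(\frac{4190}{17795} + \frac{\left(2375 - 7214\right) \frac{1}{-10659 + 567}}{-17219}\right) - -27213 = \left(4190 \cdot \frac{1}{17795} + - \frac{4839}{-10092} \left(- \frac{1}{17219}\right)\right) + 27213 = \left(\frac{838}{3559} + \left(-4839\right) \left(- \frac{1}{10092}\right) \left(- \frac{1}{17219}\right)\right) + 27213 = \left(\frac{838}{3559} + \frac{1613}{3364} \left(- \frac{1}{17219}\right)\right) + 27213 = \left(\frac{838}{3559} - \frac{1613}{57924716}\right) + 27213 = \frac{48535171341}{206154064244} + 27213 = \frac{5610119085443313}{206154064244}$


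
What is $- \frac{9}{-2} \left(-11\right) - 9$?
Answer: $- \frac{117}{2} \approx -58.5$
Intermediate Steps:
$- \frac{9}{-2} \left(-11\right) - 9 = \left(-9\right) \left(- \frac{1}{2}\right) \left(-11\right) - 9 = \frac{9}{2} \left(-11\right) - 9 = - \frac{99}{2} - 9 = - \frac{117}{2}$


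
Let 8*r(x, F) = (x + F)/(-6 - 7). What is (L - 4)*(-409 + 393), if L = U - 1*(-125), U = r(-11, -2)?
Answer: -1938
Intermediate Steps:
r(x, F) = -F/104 - x/104 (r(x, F) = ((x + F)/(-6 - 7))/8 = ((F + x)/(-13))/8 = ((F + x)*(-1/13))/8 = (-F/13 - x/13)/8 = -F/104 - x/104)
U = 1/8 (U = -1/104*(-2) - 1/104*(-11) = 1/52 + 11/104 = 1/8 ≈ 0.12500)
L = 1001/8 (L = 1/8 - 1*(-125) = 1/8 + 125 = 1001/8 ≈ 125.13)
(L - 4)*(-409 + 393) = (1001/8 - 4)*(-409 + 393) = (969/8)*(-16) = -1938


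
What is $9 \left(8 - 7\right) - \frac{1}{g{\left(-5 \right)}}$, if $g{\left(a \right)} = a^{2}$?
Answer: $\frac{224}{25} \approx 8.96$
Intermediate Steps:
$9 \left(8 - 7\right) - \frac{1}{g{\left(-5 \right)}} = 9 \left(8 - 7\right) - \frac{1}{\left(-5\right)^{2}} = 9 \left(8 - 7\right) - \frac{1}{25} = 9 \cdot 1 - \frac{1}{25} = 9 - \frac{1}{25} = \frac{224}{25}$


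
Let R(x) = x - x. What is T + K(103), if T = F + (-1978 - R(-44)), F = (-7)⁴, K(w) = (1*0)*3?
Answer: 423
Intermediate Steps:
R(x) = 0
K(w) = 0 (K(w) = 0*3 = 0)
F = 2401
T = 423 (T = 2401 + (-1978 - 1*0) = 2401 + (-1978 + 0) = 2401 - 1978 = 423)
T + K(103) = 423 + 0 = 423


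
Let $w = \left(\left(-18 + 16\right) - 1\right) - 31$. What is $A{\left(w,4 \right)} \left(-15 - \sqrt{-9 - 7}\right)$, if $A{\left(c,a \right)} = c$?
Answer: $510 + 136 i \approx 510.0 + 136.0 i$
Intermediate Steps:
$w = -34$ ($w = \left(-2 - 1\right) - 31 = -3 - 31 = -34$)
$A{\left(w,4 \right)} \left(-15 - \sqrt{-9 - 7}\right) = - 34 \left(-15 - \sqrt{-9 - 7}\right) = - 34 \left(-15 - \sqrt{-16}\right) = - 34 \left(-15 - 4 i\right) = 510 + 136 i$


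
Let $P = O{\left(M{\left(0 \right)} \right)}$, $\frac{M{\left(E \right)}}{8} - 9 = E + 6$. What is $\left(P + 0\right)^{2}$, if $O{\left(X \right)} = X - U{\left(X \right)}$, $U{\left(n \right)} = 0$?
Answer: $14400$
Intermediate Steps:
$M{\left(E \right)} = 120 + 8 E$ ($M{\left(E \right)} = 72 + 8 \left(E + 6\right) = 72 + 8 \left(6 + E\right) = 72 + \left(48 + 8 E\right) = 120 + 8 E$)
$O{\left(X \right)} = X$ ($O{\left(X \right)} = X - 0 = X + 0 = X$)
$P = 120$ ($P = 120 + 8 \cdot 0 = 120 + 0 = 120$)
$\left(P + 0\right)^{2} = \left(120 + 0\right)^{2} = 120^{2} = 14400$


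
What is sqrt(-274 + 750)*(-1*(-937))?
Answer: 1874*sqrt(119) ≈ 20443.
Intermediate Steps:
sqrt(-274 + 750)*(-1*(-937)) = sqrt(476)*937 = (2*sqrt(119))*937 = 1874*sqrt(119)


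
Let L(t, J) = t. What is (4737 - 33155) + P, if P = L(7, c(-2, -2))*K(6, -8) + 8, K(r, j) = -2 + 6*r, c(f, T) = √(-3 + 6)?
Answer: -28172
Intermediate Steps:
c(f, T) = √3
P = 246 (P = 7*(-2 + 6*6) + 8 = 7*(-2 + 36) + 8 = 7*34 + 8 = 238 + 8 = 246)
(4737 - 33155) + P = (4737 - 33155) + 246 = -28418 + 246 = -28172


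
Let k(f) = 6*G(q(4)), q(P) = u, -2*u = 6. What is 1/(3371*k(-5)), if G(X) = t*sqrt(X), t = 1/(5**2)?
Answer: -25*I*sqrt(3)/60678 ≈ -0.00071362*I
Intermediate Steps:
u = -3 (u = -1/2*6 = -3)
t = 1/25 ≈ 0.040000
q(P) = -3
G(X) = sqrt(X)/25
k(f) = 6*I*sqrt(3)/25 (k(f) = 6*(sqrt(-3)/25) = 6*((I*sqrt(3))/25) = 6*(I*sqrt(3)/25) = 6*I*sqrt(3)/25)
1/(3371*k(-5)) = 1/(3371*(6*I*sqrt(3)/25)) = 1/(20226*I*sqrt(3)/25) = -25*I*sqrt(3)/60678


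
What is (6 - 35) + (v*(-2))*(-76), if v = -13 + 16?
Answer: 427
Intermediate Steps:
v = 3
(6 - 35) + (v*(-2))*(-76) = (6 - 35) + (3*(-2))*(-76) = -29 - 6*(-76) = -29 + 456 = 427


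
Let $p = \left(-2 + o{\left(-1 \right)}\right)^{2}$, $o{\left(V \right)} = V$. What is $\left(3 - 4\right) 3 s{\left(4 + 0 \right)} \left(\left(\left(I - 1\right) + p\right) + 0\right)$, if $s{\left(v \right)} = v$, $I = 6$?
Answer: $-168$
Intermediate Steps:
$p = 9$ ($p = \left(-2 - 1\right)^{2} = \left(-3\right)^{2} = 9$)
$\left(3 - 4\right) 3 s{\left(4 + 0 \right)} \left(\left(\left(I - 1\right) + p\right) + 0\right) = \left(3 - 4\right) 3 \left(4 + 0\right) \left(\left(\left(6 - 1\right) + 9\right) + 0\right) = \left(-1\right) 3 \cdot 4 \left(\left(5 + 9\right) + 0\right) = \left(-3\right) 4 \left(14 + 0\right) = \left(-12\right) 14 = -168$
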